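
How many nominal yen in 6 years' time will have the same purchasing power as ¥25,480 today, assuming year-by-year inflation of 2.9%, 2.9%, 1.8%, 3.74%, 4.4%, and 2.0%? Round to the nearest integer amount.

¥30,341

Cumulative price-level factor: 1.029 × 1.029 × 1.018 × 1.0374 × 1.044 × 1.020 ≈ 1.1907633017.
The nominal amount required is ¥25,480 scaled up by that factor.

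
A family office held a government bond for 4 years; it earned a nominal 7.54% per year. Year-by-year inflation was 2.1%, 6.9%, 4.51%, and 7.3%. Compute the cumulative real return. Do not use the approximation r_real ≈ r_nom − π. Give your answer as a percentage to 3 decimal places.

Cumulative inflation factor: 1.021 × 1.069 × 1.0451 × 1.073 ≈ 1.22394.
Nominal growth factor: 1.33746. Real growth factor = 1.33746 / 1.22394 ≈ 1.09275.
Total real return ≈ 9.2746%.

9.275%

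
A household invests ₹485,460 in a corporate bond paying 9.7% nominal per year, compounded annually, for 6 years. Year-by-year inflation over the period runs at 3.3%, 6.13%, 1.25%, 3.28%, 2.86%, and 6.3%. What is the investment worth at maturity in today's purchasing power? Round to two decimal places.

Nominal value at maturity: ₹485,460 × (1 + 9.7%)^6 ≈ ₹846,044.52.
Price-level factor over 6 years: 1.033 × 1.0613 × 1.0125 × 1.0328 × 1.0286 × 1.063 ≈ 1.2535149889.
Dividing the nominal maturity value by the price-level factor gives the value in today's money.

₹674,937.70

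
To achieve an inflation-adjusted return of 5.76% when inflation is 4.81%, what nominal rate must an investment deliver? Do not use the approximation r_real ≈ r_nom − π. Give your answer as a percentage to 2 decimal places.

10.85%

By the Fisher equation, 1 + r_nom = (1 + 5.76%)(1 + 4.81%) = 1.0576 × 1.0481 = 1.10847056.
So r_nom = 10.847056%.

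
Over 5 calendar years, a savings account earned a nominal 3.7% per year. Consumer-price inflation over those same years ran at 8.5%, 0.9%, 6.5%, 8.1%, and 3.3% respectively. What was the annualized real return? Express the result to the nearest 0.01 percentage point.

-1.63%

Cumulative inflation factor: 1.085 × 1.009 × 1.065 × 1.081 × 1.033 ≈ 1.30196.
Nominal growth factor: 1.19921. Real growth factor = 1.19921 / 1.30196 ≈ 0.92108.
Annualized: 0.92108^(1/5) − 1 ≈ -0.01631.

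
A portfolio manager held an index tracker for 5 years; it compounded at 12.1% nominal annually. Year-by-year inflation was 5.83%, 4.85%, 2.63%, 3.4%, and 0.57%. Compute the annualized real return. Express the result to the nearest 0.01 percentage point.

Cumulative inflation factor: 1.0583 × 1.0485 × 1.0263 × 1.034 × 1.0057 ≈ 1.18424.
Nominal growth factor: 1.77022. Real growth factor = 1.77022 / 1.18424 ≈ 1.49482.
Annualized: 1.49482^(1/5) − 1 ≈ 0.08372.

8.37%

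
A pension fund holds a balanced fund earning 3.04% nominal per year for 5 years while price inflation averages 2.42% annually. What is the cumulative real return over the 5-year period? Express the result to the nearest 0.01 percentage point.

3.06%

The annual real rate is (1+3.04%)/(1+2.42%) − 1 = 0.6054%.
Compounded over 5 years: (1 + 0.006054)^5 − 1 ≈ 0.03064.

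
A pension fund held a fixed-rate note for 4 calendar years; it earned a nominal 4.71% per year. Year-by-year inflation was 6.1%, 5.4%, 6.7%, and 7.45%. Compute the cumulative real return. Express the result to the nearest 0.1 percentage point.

-6.2%

Cumulative inflation factor: 1.061 × 1.054 × 1.067 × 1.0745 ≈ 1.28211.
Nominal growth factor: 1.20213. Real growth factor = 1.20213 / 1.28211 ≈ 0.93762.
Total real return ≈ -6.2382%.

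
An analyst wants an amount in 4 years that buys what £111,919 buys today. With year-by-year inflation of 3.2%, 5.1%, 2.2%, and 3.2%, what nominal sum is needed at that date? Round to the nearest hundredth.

£128,031.50

Cumulative price-level factor: 1.032 × 1.051 × 1.022 × 1.032 ≈ 1.1439657089.
The nominal amount required is £111,919 scaled up by that factor.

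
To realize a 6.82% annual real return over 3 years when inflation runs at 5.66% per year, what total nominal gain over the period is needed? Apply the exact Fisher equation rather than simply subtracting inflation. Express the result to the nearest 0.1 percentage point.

Required annual nominal rate: (1+6.82%)(1+5.66%) − 1 = 12.866012%.
Cumulative over 3 years: (1 + 0.12866012)^3 − 1 ≈ 0.43777.

43.8%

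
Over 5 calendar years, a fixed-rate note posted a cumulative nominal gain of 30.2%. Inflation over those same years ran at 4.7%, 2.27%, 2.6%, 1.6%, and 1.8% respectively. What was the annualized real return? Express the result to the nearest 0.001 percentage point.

Cumulative inflation factor: 1.047 × 1.0227 × 1.026 × 1.016 × 1.018 ≈ 1.13628.
Nominal growth factor: 1.30200. Real growth factor = 1.30200 / 1.13628 ≈ 1.14585.
Annualized: 1.14585^(1/5) − 1 ≈ 0.02760.

2.760%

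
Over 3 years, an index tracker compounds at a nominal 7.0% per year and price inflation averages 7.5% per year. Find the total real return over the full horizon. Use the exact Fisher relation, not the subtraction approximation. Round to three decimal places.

-1.389%

The annual real rate is (1+7.0%)/(1+7.5%) − 1 = -0.4651%.
Compounded over 3 years: (1 + -0.004651)^3 − 1 ≈ -0.01389.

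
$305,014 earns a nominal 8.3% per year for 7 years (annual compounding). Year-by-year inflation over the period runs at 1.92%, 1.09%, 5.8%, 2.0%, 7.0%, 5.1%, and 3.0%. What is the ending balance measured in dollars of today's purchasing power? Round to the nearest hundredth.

$413,848.90

Nominal value at maturity: $305,014 × (1 + 8.3%)^7 ≈ $532,989.89.
Price-level factor over 7 years: 1.0192 × 1.0109 × 1.058 × 1.020 × 1.070 × 1.051 × 1.030 ≈ 1.2878852503.
Dividing the nominal maturity value by the price-level factor gives the value in today's money.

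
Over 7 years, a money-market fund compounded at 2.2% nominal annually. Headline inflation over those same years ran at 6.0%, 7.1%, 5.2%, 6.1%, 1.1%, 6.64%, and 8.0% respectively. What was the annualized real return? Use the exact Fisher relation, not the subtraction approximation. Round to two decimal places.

Cumulative inflation factor: 1.060 × 1.071 × 1.052 × 1.061 × 1.011 × 1.0664 × 1.080 ≈ 1.47544.
Nominal growth factor: 1.16454. Real growth factor = 1.16454 / 1.47544 ≈ 0.78929.
Annualized: 0.78929^(1/7) − 1 ≈ -0.03324.

-3.32%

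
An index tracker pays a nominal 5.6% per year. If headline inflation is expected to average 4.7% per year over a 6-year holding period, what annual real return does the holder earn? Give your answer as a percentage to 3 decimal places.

With constant rates the annual real return is the same each year: (1+5.6%)/(1+4.7%) − 1 = 0.00860.

0.860%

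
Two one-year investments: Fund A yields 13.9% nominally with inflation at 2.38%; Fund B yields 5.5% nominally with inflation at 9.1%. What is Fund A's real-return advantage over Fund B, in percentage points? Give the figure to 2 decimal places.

Fund A real return: 1.139/1.0238 − 1 = 11.252%.
Fund B real return: 1.055/1.091 − 1 = -3.300%.
Difference: 11.252 − (-3.300) = 14.552 pp.

14.55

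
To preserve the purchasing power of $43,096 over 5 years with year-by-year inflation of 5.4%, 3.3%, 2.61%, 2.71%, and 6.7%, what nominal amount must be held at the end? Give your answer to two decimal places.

Cumulative price-level factor: 1.054 × 1.033 × 1.0261 × 1.0271 × 1.067 ≈ 1.2243561545.
Multiplying $43,096 by the price-level factor gives the future nominal sum.

$52,764.85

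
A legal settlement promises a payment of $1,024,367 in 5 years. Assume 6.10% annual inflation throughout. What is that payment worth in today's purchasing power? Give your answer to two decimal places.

Price-level factor over 5 years: (1 + 6.10%)^5 ≈ 1.3445498838.
Purchasing power today: $1,024,367 divided by that factor.

$761,866.12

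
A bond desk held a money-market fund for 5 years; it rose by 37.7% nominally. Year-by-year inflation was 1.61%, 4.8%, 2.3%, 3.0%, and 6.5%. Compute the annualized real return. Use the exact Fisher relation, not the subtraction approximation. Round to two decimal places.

Cumulative inflation factor: 1.0161 × 1.048 × 1.023 × 1.030 × 1.065 ≈ 1.19498.
Nominal growth factor: 1.37700. Real growth factor = 1.37700 / 1.19498 ≈ 1.15232.
Annualized: 1.15232^(1/5) − 1 ≈ 0.02876.

2.88%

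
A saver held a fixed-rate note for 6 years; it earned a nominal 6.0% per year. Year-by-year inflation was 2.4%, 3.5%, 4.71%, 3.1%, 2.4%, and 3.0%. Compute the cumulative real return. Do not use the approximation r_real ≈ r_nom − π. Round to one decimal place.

Cumulative inflation factor: 1.024 × 1.035 × 1.0471 × 1.031 × 1.024 × 1.030 ≈ 1.20677.
Nominal growth factor: 1.41852. Real growth factor = 1.41852 / 1.20677 ≈ 1.17547.
Total real return ≈ 17.5468%.

17.5%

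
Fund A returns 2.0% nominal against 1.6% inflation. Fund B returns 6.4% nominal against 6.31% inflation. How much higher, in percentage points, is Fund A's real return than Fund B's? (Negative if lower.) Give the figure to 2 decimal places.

0.31

Fund A real return: 1.020/1.016 − 1 = 0.394%.
Fund B real return: 1.064/1.0631 − 1 = 0.085%.
Difference: 0.394 − 0.085 = 0.309 pp.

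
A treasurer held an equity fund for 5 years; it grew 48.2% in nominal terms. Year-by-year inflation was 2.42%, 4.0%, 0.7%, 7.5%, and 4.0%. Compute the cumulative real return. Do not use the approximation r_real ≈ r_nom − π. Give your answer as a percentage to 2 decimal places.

23.58%

Cumulative inflation factor: 1.0242 × 1.040 × 1.007 × 1.075 × 1.040 ≈ 1.19919.
Nominal growth factor: 1.48200. Real growth factor = 1.48200 / 1.19919 ≈ 1.23583.
Total real return ≈ 23.5830%.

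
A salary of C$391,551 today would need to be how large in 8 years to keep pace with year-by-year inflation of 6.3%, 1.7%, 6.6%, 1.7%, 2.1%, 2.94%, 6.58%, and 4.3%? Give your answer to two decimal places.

Cumulative price-level factor: 1.063 × 1.017 × 1.066 × 1.017 × 1.021 × 1.0294 × 1.0658 × 1.043 ≈ 1.3693116572.
The nominal amount required is C$391,551 scaled up by that factor.

C$536,155.35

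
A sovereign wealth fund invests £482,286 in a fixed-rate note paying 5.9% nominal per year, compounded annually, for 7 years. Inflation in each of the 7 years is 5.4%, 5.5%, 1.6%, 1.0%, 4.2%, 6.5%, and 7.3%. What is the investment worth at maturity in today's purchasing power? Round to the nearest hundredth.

Nominal value at maturity: £482,286 × (1 + 5.9%)^7 ≈ £720,404.43.
Price-level factor over 7 years: 1.054 × 1.055 × 1.016 × 1.010 × 1.042 × 1.065 × 1.073 ≈ 1.3587050856.
Dividing the nominal maturity value by the price-level factor gives the value in today's money.

£530,213.98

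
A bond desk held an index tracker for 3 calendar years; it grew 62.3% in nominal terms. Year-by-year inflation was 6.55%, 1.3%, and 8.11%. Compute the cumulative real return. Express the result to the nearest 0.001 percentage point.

39.088%

Cumulative inflation factor: 1.0655 × 1.013 × 1.0811 ≈ 1.16689.
Nominal growth factor: 1.62300. Real growth factor = 1.62300 / 1.16689 ≈ 1.39088.
Total real return ≈ 39.0880%.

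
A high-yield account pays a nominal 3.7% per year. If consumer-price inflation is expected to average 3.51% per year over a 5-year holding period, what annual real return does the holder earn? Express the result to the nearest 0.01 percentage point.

With constant rates the annual real return is the same each year: (1+3.7%)/(1+3.51%) − 1 = 0.00184.

0.18%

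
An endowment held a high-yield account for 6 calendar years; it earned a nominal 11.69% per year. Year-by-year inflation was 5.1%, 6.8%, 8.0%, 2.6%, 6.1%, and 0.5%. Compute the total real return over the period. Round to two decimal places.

46.37%

Cumulative inflation factor: 1.051 × 1.068 × 1.080 × 1.026 × 1.061 × 1.005 ≈ 1.32625.
Nominal growth factor: 1.94127. Real growth factor = 1.94127 / 1.32625 ≈ 1.46372.
Total real return ≈ 46.3724%.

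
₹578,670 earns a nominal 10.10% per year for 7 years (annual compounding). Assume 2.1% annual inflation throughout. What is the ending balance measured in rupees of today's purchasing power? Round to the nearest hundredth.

Nominal value at maturity: ₹578,670 × (1 + 10.10%)^7 ≈ ₹1,134,859.77.
Price-level factor over 7 years: (1 + 2.1%)^7 ≈ 1.1565920282.
Dividing the nominal maturity value by the price-level factor gives the value in today's money.

₹981,210.09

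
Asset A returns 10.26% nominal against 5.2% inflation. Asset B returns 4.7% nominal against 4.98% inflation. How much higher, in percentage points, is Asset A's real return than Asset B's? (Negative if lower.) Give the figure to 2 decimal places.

Asset A real return: 1.1026/1.052 − 1 = 4.810%.
Asset B real return: 1.047/1.0498 − 1 = -0.267%.
Difference: 4.810 − (-0.267) = 5.077 pp.

5.08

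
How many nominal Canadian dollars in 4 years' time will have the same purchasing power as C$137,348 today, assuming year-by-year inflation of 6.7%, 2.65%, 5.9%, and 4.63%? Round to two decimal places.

C$166,685.53

Cumulative price-level factor: 1.067 × 1.0265 × 1.059 × 1.0463 ≈ 1.2135999742.
The nominal amount required is C$137,348 scaled up by that factor.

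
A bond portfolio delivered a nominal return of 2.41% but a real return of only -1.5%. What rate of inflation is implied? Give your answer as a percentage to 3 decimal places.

3.970%

From (1+r_nom) = (1+r_real)(1+π), we get 1+π = (1 + 2.41%)/(1 − 1.5%) = 1.0241/0.985 ≈ 1.03970.
So π ≈ 3.9695%.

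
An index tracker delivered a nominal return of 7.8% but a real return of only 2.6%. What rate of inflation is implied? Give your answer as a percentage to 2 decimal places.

5.07%

From (1+r_nom) = (1+r_real)(1+π), we get 1+π = (1 + 7.8%)/(1 + 2.6%) = 1.078/1.026 ≈ 1.05068.
So π ≈ 5.0682%.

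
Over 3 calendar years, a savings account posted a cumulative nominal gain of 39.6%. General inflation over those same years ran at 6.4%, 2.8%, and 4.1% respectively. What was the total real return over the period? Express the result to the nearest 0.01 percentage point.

Cumulative inflation factor: 1.064 × 1.028 × 1.041 ≈ 1.13864.
Nominal growth factor: 1.39600. Real growth factor = 1.39600 / 1.13864 ≈ 1.22603.
Total real return ≈ 22.6027%.

22.60%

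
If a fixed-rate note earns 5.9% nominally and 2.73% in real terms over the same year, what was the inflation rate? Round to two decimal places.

3.09%

From (1+r_nom) = (1+r_real)(1+π), we get 1+π = (1 + 5.9%)/(1 + 2.73%) = 1.059/1.0273 ≈ 1.03086.
So π ≈ 3.0858%.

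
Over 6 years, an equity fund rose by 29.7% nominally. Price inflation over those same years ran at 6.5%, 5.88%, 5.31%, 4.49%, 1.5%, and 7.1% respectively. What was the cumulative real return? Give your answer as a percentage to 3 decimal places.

-3.844%

Cumulative inflation factor: 1.065 × 1.0588 × 1.0531 × 1.0449 × 1.015 × 1.071 ≈ 1.34885.
Nominal growth factor: 1.29700. Real growth factor = 1.29700 / 1.34885 ≈ 0.96156.
Total real return ≈ -3.8440%.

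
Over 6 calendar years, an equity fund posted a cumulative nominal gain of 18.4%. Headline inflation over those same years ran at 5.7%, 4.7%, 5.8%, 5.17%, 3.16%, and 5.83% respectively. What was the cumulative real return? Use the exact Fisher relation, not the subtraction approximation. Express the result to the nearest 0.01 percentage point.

-11.93%

Cumulative inflation factor: 1.057 × 1.047 × 1.058 × 1.0517 × 1.0316 × 1.0583 ≈ 1.34437.
Nominal growth factor: 1.18400. Real growth factor = 1.18400 / 1.34437 ≈ 0.88071.
Total real return ≈ -11.9291%.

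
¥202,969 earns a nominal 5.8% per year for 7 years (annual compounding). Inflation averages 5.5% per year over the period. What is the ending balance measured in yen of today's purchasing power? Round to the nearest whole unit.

¥207,044

Nominal value at maturity: ¥202,969 × (1 + 5.8%)^7 ≈ ¥301,182.
Price-level factor over 7 years: (1 + 5.5%)^7 ≈ 1.4546791611.
The maturity value deflated by that factor is the answer in today's purchasing power.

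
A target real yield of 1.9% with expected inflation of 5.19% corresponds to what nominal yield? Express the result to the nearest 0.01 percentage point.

By the Fisher equation, 1 + r_nom = (1 + 1.9%)(1 + 5.19%) = 1.019 × 1.0519 = 1.0718861.
So r_nom = 7.18861%.

7.19%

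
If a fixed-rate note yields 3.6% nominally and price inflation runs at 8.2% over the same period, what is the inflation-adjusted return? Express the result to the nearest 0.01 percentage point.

-4.25%

Real return via the Fisher equation: (1 + 3.6%)/(1 + 8.2%) − 1 = 1.036/1.082 − 1 ≈ -0.04251.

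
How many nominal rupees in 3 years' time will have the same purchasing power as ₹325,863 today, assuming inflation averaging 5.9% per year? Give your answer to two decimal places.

₹387,010.66

Cumulative price-level factor: (1+5.9%)^3 = 1.187648379.
The nominal amount required is ₹325,863 scaled up by that factor.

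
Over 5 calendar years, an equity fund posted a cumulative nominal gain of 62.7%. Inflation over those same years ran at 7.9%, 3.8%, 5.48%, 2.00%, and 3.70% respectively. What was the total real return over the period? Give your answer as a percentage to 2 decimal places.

Cumulative inflation factor: 1.079 × 1.038 × 1.0548 × 1.0200 × 1.0370 ≈ 1.24959.
Nominal growth factor: 1.62700. Real growth factor = 1.62700 / 1.24959 ≈ 1.30203.
Total real return ≈ 30.2026%.

30.20%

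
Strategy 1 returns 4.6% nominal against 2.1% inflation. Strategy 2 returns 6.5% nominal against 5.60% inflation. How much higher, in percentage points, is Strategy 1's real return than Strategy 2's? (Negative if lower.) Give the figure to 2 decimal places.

1.60

Strategy 1 real return: 1.046/1.021 − 1 = 2.449%.
Strategy 2 real return: 1.065/1.0560 − 1 = 0.852%.
Difference: 2.449 − 0.852 = 1.597 pp.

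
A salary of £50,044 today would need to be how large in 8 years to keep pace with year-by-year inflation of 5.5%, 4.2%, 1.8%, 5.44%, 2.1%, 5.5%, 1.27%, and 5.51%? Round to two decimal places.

£67,963.85

Cumulative price-level factor: 1.055 × 1.042 × 1.018 × 1.0544 × 1.021 × 1.055 × 1.0127 × 1.0551 ≈ 1.3580819858.
Multiplying £50,044 by the price-level factor gives the future nominal sum.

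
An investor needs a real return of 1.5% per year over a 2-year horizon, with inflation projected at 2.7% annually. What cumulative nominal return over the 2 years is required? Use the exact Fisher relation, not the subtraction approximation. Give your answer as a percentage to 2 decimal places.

8.66%

Required annual nominal rate: (1+1.5%)(1+2.7%) − 1 = 4.2405%.
Cumulative over 2 years: (1 + 0.042405)^2 − 1 ≈ 0.08661.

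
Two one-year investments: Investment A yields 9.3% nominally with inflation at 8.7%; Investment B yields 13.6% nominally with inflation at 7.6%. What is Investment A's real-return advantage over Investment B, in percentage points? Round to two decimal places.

-5.02

Investment A real return: 1.093/1.087 − 1 = 0.552%.
Investment B real return: 1.136/1.076 − 1 = 5.576%.
Difference: 0.552 − 5.576 = -5.024 pp.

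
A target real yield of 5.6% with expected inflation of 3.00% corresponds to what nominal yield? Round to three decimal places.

By the Fisher equation, 1 + r_nom = (1 + 5.6%)(1 + 3.00%) = 1.056 × 1.0300 = 1.08768.
So r_nom = 8.768%.

8.768%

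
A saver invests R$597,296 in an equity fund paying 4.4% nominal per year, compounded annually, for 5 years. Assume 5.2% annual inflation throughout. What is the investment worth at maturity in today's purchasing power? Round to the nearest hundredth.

Nominal value at maturity: R$597,296 × (1 + 4.4%)^5 ≈ R$740,784.86.
Price-level factor over 5 years: (1 + 5.2%)^5 ≈ 1.2884830183.
The maturity value deflated by that factor is the answer in today's purchasing power.

R$574,927.92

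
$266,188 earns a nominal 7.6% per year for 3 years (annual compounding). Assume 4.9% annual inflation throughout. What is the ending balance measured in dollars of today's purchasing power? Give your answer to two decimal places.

Nominal value at maturity: $266,188 × (1 + 7.6%)^3 ≈ $331,608.22.
Price-level factor over 3 years: (1 + 4.9%)^3 = 1.154320649.
The maturity value deflated by that factor is the answer in today's purchasing power.

$287,275.65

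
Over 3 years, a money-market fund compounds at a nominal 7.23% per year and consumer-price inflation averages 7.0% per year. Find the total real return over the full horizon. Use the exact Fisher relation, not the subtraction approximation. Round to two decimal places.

The annual real rate is (1+7.23%)/(1+7.0%) − 1 = 0.2150%.
Compounded over 3 years: (1 + 0.002150)^3 − 1 ≈ 0.00646.

0.65%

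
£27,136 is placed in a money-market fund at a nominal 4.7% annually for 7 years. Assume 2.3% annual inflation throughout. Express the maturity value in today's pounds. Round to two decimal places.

£31,918.55

Nominal value at maturity: £27,136 × (1 + 4.7%)^7 ≈ £37,425.93.
Price-level factor over 7 years: (1 + 2.3%)^7 ≈ 1.1725447756.
Dividing the nominal maturity value by the price-level factor gives the value in today's money.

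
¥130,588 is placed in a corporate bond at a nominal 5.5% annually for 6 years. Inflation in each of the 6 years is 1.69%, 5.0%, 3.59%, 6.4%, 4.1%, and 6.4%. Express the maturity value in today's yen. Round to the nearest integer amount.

Nominal value at maturity: ¥130,588 × (1 + 5.5%)^6 ≈ ¥180,060.
Price-level factor over 6 years: 1.0169 × 1.050 × 1.0359 × 1.064 × 1.041 × 1.064 ≈ 1.3035250003.
The maturity value deflated by that factor is the answer in today's purchasing power.

¥138,133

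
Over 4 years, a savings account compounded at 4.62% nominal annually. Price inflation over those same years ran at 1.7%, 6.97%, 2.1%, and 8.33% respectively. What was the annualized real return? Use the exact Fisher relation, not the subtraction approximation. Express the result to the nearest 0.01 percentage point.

Cumulative inflation factor: 1.017 × 1.0697 × 1.021 × 1.0833 ≈ 1.20325.
Nominal growth factor: 1.19801. Real growth factor = 1.19801 / 1.20325 ≈ 0.99564.
Annualized: 0.99564^(1/4) − 1 ≈ -0.00109.

-0.11%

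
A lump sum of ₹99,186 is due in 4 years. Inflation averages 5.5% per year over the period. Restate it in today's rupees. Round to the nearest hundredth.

Price-level factor over 4 years: (1 + 5.5%)^4 ≈ 1.2388246506.
Purchasing power today: ₹99,186 divided by that factor.

₹80,064.60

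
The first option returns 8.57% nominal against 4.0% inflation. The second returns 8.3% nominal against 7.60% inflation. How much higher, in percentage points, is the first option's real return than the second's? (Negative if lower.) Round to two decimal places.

The first option real return: 1.0857/1.040 − 1 = 4.394%.
The second real return: 1.083/1.0760 − 1 = 0.651%.
Difference: 4.394 − 0.651 = 3.743 pp.

3.74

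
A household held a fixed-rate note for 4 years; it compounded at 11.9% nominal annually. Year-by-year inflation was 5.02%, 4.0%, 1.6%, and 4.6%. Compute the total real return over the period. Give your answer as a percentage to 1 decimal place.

35.1%

Cumulative inflation factor: 1.0502 × 1.040 × 1.016 × 1.046 ≈ 1.16073.
Nominal growth factor: 1.56791. Real growth factor = 1.56791 / 1.16073 ≈ 1.35080.
Total real return ≈ 35.0795%.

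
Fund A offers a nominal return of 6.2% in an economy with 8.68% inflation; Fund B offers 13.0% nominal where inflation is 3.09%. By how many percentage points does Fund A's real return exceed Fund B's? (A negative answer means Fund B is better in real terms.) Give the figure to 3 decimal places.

-11.895

Fund A real return: 1.062/1.0868 − 1 = -2.2819%.
Fund B real return: 1.130/1.0309 − 1 = 9.6130%.
Difference: -2.2819 − 9.6130 = -11.8949 pp.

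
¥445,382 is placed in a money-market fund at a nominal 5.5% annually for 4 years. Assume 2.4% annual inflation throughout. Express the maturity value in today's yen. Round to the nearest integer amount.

¥501,814

Nominal value at maturity: ¥445,382 × (1 + 5.5%)^4 ≈ ¥551,750.
Price-level factor over 4 years: (1 + 2.4%)^4 ≈ 1.0995116278.
Dividing the nominal maturity value by the price-level factor gives the value in today's money.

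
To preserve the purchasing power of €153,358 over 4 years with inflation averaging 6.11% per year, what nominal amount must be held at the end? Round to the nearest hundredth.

Cumulative price-level factor: (1+6.11%)^4 ≈ 1.2677255934.
Multiplying €153,358 by the price-level factor gives the future nominal sum.

€194,415.86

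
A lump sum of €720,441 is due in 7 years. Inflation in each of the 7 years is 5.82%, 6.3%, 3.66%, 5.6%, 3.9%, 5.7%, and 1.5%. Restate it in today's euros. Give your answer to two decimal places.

Price-level factor over 7 years: 1.0582 × 1.063 × 1.0366 × 1.056 × 1.039 × 1.057 × 1.015 ≈ 1.3725643718.
Purchasing power today: €720,441 divided by that factor.

€524,886.86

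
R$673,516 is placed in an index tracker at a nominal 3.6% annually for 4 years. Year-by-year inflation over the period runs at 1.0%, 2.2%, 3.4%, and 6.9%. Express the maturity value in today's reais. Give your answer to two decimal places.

Nominal value at maturity: R$673,516 × (1 + 3.6%)^4 ≈ R$775,866.39.
Price-level factor over 4 years: 1.010 × 1.022 × 1.034 × 1.069 ≈ 1.1409602481.
Dividing the nominal maturity value by the price-level factor gives the value in today's money.

R$680,011.76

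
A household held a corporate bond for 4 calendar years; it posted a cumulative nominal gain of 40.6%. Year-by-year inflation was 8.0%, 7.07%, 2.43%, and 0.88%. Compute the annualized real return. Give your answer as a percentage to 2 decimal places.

Cumulative inflation factor: 1.080 × 1.0707 × 1.0243 × 1.0088 ≈ 1.19488.
Nominal growth factor: 1.40600. Real growth factor = 1.40600 / 1.19488 ≈ 1.17669.
Annualized: 1.17669^(1/4) − 1 ≈ 0.04151.

4.15%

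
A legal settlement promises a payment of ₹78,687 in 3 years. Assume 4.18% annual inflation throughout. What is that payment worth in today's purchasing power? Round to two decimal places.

Price-level factor over 3 years: (1 + 4.18%)^3 ≈ 1.1307147546.
Purchasing power today: ₹78,687 divided by that factor.

₹69,590.50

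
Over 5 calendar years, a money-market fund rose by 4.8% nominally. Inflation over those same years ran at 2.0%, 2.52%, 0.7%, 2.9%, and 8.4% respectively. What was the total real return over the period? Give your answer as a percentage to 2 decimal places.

-10.78%

Cumulative inflation factor: 1.020 × 1.0252 × 1.007 × 1.029 × 1.084 ≈ 1.17458.
Nominal growth factor: 1.04800. Real growth factor = 1.04800 / 1.17458 ≈ 0.89223.
Total real return ≈ -10.7767%.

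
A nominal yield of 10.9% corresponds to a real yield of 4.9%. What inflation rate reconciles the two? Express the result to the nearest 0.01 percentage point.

From (1+r_nom) = (1+r_real)(1+π), we get 1+π = (1 + 10.9%)/(1 + 4.9%) = 1.109/1.049 ≈ 1.05720.
So π ≈ 5.7197%.

5.72%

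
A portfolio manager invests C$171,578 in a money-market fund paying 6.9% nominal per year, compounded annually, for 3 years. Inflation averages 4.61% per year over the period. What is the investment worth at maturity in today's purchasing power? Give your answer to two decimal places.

Nominal value at maturity: C$171,578 × (1 + 6.9%)^3 ≈ C$209,601.66.
Price-level factor over 3 years: (1 + 4.61%)^3 ≈ 1.1447736022.
The maturity value deflated by that factor is the answer in today's purchasing power.

C$183,094.42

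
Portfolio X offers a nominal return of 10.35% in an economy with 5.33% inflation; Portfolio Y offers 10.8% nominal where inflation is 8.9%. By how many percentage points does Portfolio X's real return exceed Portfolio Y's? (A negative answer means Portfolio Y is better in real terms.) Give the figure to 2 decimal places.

Portfolio X real return: 1.1035/1.0533 − 1 = 4.766%.
Portfolio Y real return: 1.108/1.089 − 1 = 1.745%.
Difference: 4.766 − 1.745 = 3.021 pp.

3.02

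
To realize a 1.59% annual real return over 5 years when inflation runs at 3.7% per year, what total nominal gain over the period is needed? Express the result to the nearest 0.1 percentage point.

Required annual nominal rate: (1+1.59%)(1+3.7%) − 1 = 5.34883%.
Cumulative over 5 years: (1 + 0.0534883)^5 − 1 ≈ 0.29762.

29.8%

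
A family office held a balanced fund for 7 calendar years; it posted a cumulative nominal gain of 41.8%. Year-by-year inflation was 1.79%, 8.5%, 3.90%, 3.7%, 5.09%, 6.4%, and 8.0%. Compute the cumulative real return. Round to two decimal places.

-1.32%

Cumulative inflation factor: 1.0179 × 1.085 × 1.0390 × 1.037 × 1.0509 × 1.064 × 1.080 ≈ 1.43700.
Nominal growth factor: 1.41800. Real growth factor = 1.41800 / 1.43700 ≈ 0.98678.
Total real return ≈ -1.3220%.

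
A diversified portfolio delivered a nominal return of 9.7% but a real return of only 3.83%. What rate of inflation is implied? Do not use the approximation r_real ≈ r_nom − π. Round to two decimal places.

From (1+r_nom) = (1+r_real)(1+π), we get 1+π = (1 + 9.7%)/(1 + 3.83%) = 1.097/1.0383 ≈ 1.05653.
So π ≈ 5.6535%.

5.65%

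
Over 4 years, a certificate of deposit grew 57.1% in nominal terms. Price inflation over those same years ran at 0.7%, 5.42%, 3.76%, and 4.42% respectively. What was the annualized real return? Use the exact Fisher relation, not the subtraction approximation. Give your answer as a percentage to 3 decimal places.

8.107%

Cumulative inflation factor: 1.007 × 1.0542 × 1.0376 × 1.0442 ≈ 1.15018.
Nominal growth factor: 1.57100. Real growth factor = 1.57100 / 1.15018 ≈ 1.36587.
Annualized: 1.36587^(1/4) − 1 ≈ 0.08107.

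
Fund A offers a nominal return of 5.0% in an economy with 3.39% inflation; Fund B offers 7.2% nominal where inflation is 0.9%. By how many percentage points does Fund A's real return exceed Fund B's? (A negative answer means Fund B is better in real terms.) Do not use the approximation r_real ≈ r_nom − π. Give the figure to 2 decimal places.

-4.69

Fund A real return: 1.050/1.0339 − 1 = 1.557%.
Fund B real return: 1.072/1.009 − 1 = 6.244%.
Difference: 1.557 − 6.244 = -4.687 pp.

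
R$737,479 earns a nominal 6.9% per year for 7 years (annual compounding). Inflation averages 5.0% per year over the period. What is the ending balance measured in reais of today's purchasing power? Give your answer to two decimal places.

R$836,119.79

Nominal value at maturity: R$737,479 × (1 + 6.9%)^7 ≈ R$1,176,504.51.
Price-level factor over 7 years: (1 + 5.0%)^7 ≈ 1.4071004227.
The maturity value deflated by that factor is the answer in today's purchasing power.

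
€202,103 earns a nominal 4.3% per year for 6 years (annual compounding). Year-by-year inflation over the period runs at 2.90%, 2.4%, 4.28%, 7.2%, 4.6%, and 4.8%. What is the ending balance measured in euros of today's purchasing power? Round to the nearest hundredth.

Nominal value at maturity: €202,103 × (1 + 4.3%)^6 ≈ €260,182.82.
Price-level factor over 6 years: 1.0290 × 1.024 × 1.0428 × 1.072 × 1.046 × 1.048 ≈ 1.2912314827.
Dividing the nominal maturity value by the price-level factor gives the value in today's money.

€201,499.75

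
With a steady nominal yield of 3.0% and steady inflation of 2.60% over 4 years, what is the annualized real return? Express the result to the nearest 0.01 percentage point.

With constant rates the annual real return is the same each year: (1+3.0%)/(1+2.60%) − 1 = 0.00390.

0.39%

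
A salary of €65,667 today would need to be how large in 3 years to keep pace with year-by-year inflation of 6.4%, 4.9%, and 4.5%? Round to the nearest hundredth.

Cumulative price-level factor: 1.064 × 1.049 × 1.045 = 1.16636212.
The nominal amount required is €65,667 scaled up by that factor.

€76,591.50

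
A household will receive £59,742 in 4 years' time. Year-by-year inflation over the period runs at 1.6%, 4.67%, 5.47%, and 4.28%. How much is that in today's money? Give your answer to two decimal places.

Price-level factor over 4 years: 1.016 × 1.0467 × 1.0547 × 1.0428 ≈ 1.1696230020.
Purchasing power today: £59,742 divided by that factor.

£51,078.00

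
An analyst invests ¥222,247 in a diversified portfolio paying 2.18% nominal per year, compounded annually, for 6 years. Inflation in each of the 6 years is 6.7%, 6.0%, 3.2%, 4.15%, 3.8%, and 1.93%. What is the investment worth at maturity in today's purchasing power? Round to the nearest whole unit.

Nominal value at maturity: ¥222,247 × (1 + 2.18%)^6 ≈ ¥252,948.
Price-level factor over 6 years: 1.067 × 1.060 × 1.032 × 1.0415 × 1.038 × 1.0193 ≈ 1.2862003813.
The maturity value deflated by that factor is the answer in today's purchasing power.

¥196,663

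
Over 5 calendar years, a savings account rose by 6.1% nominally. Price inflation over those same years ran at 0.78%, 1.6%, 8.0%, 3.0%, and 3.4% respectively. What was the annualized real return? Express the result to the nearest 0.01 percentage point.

-2.07%

Cumulative inflation factor: 1.0078 × 1.016 × 1.080 × 1.030 × 1.034 ≈ 1.17774.
Nominal growth factor: 1.06100. Real growth factor = 1.06100 / 1.17774 ≈ 0.90088.
Annualized: 0.90088^(1/5) − 1 ≈ -0.02066.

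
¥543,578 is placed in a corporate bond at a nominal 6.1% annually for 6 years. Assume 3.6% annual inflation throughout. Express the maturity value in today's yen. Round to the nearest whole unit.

Nominal value at maturity: ¥543,578 × (1 + 6.1%)^6 ≈ ¥775,451.
Price-level factor over 6 years: (1 + 3.6%)^6 ≈ 1.2363986792.
The maturity value deflated by that factor is the answer in today's purchasing power.

¥627,185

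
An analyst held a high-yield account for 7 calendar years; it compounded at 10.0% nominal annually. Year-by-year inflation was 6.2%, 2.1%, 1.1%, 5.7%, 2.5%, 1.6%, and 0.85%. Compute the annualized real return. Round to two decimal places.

6.96%

Cumulative inflation factor: 1.062 × 1.021 × 1.011 × 1.057 × 1.025 × 1.016 × 1.0085 ≈ 1.21694.
Nominal growth factor: 1.94872. Real growth factor = 1.94872 / 1.21694 ≈ 1.60132.
Annualized: 1.60132^(1/7) − 1 ≈ 0.06958.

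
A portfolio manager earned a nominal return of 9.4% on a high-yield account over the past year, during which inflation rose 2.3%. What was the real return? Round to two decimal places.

6.94%

Real return via the Fisher equation: (1 + 9.4%)/(1 + 2.3%) − 1 = 1.094/1.023 − 1 ≈ 0.06940.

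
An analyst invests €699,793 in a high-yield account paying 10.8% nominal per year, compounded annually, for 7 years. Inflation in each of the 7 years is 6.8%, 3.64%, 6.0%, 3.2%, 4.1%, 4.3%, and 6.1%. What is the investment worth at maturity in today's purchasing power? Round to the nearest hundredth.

€1,028,521.26

Nominal value at maturity: €699,793 × (1 + 10.8%)^7 ≈ €1,434,656.45.
Price-level factor over 7 years: 1.068 × 1.0364 × 1.060 × 1.032 × 1.041 × 1.043 × 1.061 ≈ 1.3948729149.
Dividing the nominal maturity value by the price-level factor gives the value in today's money.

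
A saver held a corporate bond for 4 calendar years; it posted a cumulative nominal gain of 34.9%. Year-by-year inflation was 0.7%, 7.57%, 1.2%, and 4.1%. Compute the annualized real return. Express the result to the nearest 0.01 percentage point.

4.27%

Cumulative inflation factor: 1.007 × 1.0757 × 1.012 × 1.041 ≈ 1.14117.
Nominal growth factor: 1.34900. Real growth factor = 1.34900 / 1.14117 ≈ 1.18212.
Annualized: 1.18212^(1/4) − 1 ≈ 0.04271.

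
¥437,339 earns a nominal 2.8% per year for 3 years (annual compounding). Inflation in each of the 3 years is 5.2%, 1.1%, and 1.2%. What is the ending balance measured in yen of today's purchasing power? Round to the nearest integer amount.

¥441,418

Nominal value at maturity: ¥437,339 × (1 + 2.8%)^3 ≈ ¥475,114.
Price-level factor over 3 years: 1.052 × 1.011 × 1.012 = 1.076334864.
The maturity value deflated by that factor is the answer in today's purchasing power.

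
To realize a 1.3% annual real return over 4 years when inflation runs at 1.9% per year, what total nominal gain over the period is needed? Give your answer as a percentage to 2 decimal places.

Required annual nominal rate: (1+1.3%)(1+1.9%) − 1 = 3.2247%.
Cumulative over 4 years: (1 + 0.032247)^4 − 1 ≈ 0.13536.

13.54%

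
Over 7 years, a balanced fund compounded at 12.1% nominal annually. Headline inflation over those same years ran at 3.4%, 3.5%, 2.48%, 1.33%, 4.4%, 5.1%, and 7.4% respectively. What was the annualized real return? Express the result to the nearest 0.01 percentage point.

Cumulative inflation factor: 1.034 × 1.035 × 1.0248 × 1.0133 × 1.044 × 1.051 × 1.074 ≈ 1.30962.
Nominal growth factor: 2.22454. Real growth factor = 2.22454 / 1.30962 ≈ 1.69861.
Annualized: 1.69861^(1/7) − 1 ≈ 0.07863.

7.86%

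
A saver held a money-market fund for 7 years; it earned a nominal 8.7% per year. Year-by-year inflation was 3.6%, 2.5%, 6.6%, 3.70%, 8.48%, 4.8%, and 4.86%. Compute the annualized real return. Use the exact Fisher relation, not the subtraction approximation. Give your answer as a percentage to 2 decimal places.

3.61%

Cumulative inflation factor: 1.036 × 1.025 × 1.066 × 1.0370 × 1.0848 × 1.048 × 1.0486 ≈ 1.39940.
Nominal growth factor: 1.79311. Real growth factor = 1.79311 / 1.39940 ≈ 1.28135.
Annualized: 1.28135^(1/7) − 1 ≈ 0.03605.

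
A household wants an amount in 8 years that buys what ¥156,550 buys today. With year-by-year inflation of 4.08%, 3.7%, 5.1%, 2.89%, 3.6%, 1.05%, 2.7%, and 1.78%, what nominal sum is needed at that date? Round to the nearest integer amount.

Cumulative price-level factor: 1.0408 × 1.037 × 1.051 × 1.0289 × 1.036 × 1.0105 × 1.027 × 1.0178 ≈ 1.2771764049.
Multiplying ¥156,550 by the price-level factor gives the future nominal sum.

¥199,942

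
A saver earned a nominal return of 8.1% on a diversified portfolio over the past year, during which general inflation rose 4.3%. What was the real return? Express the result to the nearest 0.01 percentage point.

Real return via the Fisher equation: (1 + 8.1%)/(1 + 4.3%) − 1 = 1.081/1.043 − 1 ≈ 0.03643.

3.64%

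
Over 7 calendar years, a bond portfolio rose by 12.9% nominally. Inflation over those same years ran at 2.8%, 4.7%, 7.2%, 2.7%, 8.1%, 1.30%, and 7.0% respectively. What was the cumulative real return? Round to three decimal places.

-18.685%

Cumulative inflation factor: 1.028 × 1.047 × 1.072 × 1.027 × 1.081 × 1.0130 × 1.070 ≈ 1.38843.
Nominal growth factor: 1.12900. Real growth factor = 1.12900 / 1.38843 ≈ 0.81315.
Total real return ≈ -18.6851%.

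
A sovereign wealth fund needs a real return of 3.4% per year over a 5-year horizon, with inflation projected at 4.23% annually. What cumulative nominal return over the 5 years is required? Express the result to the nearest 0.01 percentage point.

Required annual nominal rate: (1+3.4%)(1+4.23%) − 1 = 7.77382%.
Cumulative over 5 years: (1 + 0.0777382)^5 − 1 ≈ 0.45401.

45.40%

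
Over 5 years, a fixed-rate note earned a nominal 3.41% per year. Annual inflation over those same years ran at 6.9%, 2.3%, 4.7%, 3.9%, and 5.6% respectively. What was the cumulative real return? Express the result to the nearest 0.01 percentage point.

Cumulative inflation factor: 1.069 × 1.023 × 1.047 × 1.039 × 1.056 ≈ 1.25626.
Nominal growth factor: 1.18253. Real growth factor = 1.18253 / 1.25626 ≈ 0.94131.
Total real return ≈ -5.8689%.

-5.87%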